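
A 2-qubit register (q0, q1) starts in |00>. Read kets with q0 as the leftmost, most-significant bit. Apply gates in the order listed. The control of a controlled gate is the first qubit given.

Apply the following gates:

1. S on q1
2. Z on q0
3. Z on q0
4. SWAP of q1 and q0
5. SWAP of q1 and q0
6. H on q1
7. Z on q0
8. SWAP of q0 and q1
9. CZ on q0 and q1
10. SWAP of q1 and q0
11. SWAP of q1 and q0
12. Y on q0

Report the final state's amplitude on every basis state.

The resulting statevector has amplitude -sqrt(2)*I/2 on |00>, 0 on |01>, sqrt(2)*I/2 on |10>, 0 on |11>. Key observation: gates 4-5 undo each other exactly, leaving only the rest of the circuit to track.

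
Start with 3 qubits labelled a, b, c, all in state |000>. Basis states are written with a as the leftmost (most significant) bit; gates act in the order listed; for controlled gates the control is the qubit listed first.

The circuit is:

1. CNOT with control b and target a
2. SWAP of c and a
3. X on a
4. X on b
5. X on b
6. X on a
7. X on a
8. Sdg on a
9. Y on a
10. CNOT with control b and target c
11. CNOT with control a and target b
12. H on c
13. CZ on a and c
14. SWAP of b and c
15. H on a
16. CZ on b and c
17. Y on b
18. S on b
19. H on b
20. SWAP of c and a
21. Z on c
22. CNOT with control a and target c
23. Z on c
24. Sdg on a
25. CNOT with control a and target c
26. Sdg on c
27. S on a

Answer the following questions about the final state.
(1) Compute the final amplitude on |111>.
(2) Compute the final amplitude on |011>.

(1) The amplitude on |111> is 0. Key observation: the block from step 3 through step 6 cancels to the identity and can be dropped.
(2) The final state's coefficient on |011> equals sqrt(2)*(1 + I)/4.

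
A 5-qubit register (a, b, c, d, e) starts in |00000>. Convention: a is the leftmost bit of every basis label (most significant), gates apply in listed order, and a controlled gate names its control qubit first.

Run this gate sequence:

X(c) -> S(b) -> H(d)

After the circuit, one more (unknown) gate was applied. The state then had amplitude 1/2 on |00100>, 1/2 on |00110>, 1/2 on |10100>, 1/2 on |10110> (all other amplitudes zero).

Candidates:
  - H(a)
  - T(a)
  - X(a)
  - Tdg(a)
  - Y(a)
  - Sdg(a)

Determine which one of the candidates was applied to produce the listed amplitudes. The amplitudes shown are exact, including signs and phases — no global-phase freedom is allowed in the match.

It was H(a) that produced the state shown.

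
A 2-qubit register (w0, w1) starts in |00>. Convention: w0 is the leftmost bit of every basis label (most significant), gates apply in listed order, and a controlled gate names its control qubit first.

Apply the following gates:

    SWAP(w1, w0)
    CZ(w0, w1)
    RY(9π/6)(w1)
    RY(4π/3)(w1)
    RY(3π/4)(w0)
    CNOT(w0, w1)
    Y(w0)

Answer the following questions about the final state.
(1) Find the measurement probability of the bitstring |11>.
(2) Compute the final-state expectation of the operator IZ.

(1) Outcome |11> occurs with probability -sqrt(2)/8 - sqrt(6)/16 + sqrt(3)/8 + 1/4.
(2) The expectation value of IZ is sqrt(6)/4.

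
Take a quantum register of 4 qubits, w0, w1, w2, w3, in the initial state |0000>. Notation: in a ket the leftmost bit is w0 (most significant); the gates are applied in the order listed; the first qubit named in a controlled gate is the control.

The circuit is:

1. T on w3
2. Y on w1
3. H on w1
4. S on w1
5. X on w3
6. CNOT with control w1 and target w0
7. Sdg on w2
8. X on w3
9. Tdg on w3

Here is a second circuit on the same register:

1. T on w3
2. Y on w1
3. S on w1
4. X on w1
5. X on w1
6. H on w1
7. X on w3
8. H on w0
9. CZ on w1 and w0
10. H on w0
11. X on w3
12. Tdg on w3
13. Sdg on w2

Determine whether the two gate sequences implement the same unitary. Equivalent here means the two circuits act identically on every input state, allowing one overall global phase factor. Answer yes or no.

No — the two circuits implement different unitaries, even allowing a global phase.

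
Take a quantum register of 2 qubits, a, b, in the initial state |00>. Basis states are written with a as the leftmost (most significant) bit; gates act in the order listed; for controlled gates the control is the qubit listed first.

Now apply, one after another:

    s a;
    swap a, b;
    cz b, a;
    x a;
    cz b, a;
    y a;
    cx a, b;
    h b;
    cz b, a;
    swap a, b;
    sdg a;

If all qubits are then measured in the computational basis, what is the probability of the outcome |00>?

The probability of measuring |00> is 1/2.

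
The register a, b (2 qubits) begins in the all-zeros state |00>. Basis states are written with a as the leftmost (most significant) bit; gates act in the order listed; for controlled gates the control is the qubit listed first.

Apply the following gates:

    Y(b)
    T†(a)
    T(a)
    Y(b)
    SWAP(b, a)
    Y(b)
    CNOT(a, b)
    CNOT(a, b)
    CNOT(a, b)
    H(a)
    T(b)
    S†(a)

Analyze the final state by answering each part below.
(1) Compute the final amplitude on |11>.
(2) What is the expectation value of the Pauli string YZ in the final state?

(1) The final state's coefficient on |11> equals sqrt(2)*exp(I*pi/4)/2.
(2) The observable YZ averages to 1.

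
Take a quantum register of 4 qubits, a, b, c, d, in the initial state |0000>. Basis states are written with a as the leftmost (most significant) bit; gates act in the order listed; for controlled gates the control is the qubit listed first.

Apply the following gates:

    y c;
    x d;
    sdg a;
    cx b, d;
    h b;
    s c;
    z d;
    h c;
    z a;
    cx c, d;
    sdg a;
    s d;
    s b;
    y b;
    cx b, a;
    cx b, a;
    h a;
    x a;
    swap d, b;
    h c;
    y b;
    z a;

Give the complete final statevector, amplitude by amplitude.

After the circuit, the state carries amplitude 1/4 on |0000>, I/4 on |0001>, 1/4 on |0010>, I/4 on |0011>, -I/4 on |0100>, 1/4 on |0101>, I/4 on |0110>, -1/4 on |0111>, -1/4 on |1000>, -I/4 on |1001>, -1/4 on |1010>, -I/4 on |1011>, I/4 on |1100>, -1/4 on |1101>, -I/4 on |1110>, 1/4 on |1111>. Key observation: the block from step 15 through step 16 cancels to the identity and can be dropped.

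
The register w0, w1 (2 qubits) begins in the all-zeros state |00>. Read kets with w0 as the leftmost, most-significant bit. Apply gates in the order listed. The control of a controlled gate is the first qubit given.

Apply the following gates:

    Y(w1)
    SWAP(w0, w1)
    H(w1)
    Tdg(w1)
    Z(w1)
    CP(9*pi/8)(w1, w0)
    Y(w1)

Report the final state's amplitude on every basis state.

The final amplitudes are 0 on |00>, 0 on |01>, -sqrt(2)*exp(7*I*pi/8)/2 on |10>, -sqrt(2)/2 on |11>.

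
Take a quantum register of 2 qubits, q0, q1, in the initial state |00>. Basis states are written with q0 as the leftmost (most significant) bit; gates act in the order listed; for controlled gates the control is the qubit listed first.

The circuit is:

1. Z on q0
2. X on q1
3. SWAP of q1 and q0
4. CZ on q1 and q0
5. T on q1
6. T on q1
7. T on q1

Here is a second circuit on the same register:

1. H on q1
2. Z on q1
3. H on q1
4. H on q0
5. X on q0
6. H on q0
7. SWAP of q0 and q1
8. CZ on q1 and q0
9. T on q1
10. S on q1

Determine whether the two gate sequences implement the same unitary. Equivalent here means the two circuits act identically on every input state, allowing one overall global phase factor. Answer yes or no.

Yes, they are equivalent — the unitaries differ by at most a global phase.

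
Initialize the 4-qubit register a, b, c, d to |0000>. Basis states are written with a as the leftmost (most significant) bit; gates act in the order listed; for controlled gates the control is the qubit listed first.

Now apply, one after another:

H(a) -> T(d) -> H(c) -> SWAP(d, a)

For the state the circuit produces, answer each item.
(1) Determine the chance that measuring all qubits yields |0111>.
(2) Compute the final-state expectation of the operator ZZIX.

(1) Outcome |0111> occurs with probability 0.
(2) In the final state, ZZIX has expectation 1.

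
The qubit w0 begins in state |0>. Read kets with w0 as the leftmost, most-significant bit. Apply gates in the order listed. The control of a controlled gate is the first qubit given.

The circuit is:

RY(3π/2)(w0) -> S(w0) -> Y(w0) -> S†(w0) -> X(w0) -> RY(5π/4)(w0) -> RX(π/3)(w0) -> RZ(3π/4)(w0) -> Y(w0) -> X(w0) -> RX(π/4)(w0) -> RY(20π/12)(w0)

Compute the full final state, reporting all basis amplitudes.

The resulting statevector has amplitude (-2*sqrt(3) - sqrt(2)*I + (2*sqrt(2) + sqrt(6)*I)*exp(3*I*pi/4))*exp(5*I*pi/8)/8 on |0>, (-2 + 2*sqrt(2) - (sqrt(2) + 4)*exp(I*pi/4) + sqrt(6)*I)*exp(5*I*pi/8)/8 on |1>.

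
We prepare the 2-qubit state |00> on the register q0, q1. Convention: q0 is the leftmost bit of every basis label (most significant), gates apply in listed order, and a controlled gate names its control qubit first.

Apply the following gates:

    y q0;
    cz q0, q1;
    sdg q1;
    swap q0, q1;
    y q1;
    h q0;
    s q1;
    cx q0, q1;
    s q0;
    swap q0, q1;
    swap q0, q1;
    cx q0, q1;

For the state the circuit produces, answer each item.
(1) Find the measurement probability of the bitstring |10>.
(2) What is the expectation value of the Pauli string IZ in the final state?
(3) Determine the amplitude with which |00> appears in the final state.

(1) The probability of measuring |10> is 1/2. Key observation: steps 10-11 multiply out to the identity, so the circuit reduces to the remaining gates.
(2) In the final state, IZ has expectation 1.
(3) The amplitude on |00> is sqrt(2)/2.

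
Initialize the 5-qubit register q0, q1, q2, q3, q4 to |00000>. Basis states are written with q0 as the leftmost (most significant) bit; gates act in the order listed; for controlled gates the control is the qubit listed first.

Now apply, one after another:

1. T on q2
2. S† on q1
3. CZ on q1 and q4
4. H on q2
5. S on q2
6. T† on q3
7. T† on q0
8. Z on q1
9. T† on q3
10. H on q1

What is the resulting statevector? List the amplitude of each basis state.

The final amplitudes are 1/2 on |00000>, I/2 on |00100>, 1/2 on |01000>, I/2 on |01100>, and 0 on every other basis state.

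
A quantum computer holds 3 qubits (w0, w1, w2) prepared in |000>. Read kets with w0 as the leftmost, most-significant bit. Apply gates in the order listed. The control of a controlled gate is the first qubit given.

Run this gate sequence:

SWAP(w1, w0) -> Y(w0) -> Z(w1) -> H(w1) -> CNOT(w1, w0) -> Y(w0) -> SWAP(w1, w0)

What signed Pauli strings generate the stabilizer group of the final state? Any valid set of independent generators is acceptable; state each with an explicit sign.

The stabilizer group can be generated by -XXI, +ZZI, +IIZ, among other valid generating sets.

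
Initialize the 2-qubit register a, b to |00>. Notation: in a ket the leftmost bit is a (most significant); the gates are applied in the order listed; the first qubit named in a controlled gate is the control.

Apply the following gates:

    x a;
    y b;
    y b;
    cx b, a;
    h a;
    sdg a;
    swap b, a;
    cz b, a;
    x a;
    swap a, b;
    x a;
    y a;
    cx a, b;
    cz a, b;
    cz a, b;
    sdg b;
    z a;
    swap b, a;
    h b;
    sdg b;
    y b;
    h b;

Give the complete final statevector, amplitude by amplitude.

After the circuit, the state carries amplitude sqrt(2)*(1 + I)/4 on |00>, sqrt(2)*(1 - I)/4 on |01>, sqrt(2)*(1 - I)/4 on |10>, sqrt(2)*(1 + I)/4 on |11>.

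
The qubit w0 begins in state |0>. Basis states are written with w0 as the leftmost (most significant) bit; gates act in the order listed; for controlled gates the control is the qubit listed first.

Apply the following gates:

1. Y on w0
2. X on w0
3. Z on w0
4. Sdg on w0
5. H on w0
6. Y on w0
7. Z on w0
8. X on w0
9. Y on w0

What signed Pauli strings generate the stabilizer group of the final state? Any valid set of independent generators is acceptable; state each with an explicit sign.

The stabilizer group can be generated by -X, among other valid generating sets.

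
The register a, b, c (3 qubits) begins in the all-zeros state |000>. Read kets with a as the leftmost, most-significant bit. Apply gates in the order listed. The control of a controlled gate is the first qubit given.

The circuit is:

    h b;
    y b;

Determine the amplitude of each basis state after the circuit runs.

The final amplitudes are -sqrt(2)*I/2 on |000>, sqrt(2)*I/2 on |010>, and 0 on every other basis state.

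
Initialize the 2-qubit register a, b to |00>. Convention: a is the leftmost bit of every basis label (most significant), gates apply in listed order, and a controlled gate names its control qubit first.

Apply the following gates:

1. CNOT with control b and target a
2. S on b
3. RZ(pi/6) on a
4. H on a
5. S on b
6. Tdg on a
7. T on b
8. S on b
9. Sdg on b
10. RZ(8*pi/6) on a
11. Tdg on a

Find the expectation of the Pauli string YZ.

The expectation value of YZ is 1/2.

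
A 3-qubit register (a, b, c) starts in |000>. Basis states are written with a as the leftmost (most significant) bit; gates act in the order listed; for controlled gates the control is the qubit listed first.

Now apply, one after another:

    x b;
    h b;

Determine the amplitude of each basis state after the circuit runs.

The resulting statevector has amplitude sqrt(2)/2 on |000>, -sqrt(2)/2 on |010>, and 0 on every other basis state.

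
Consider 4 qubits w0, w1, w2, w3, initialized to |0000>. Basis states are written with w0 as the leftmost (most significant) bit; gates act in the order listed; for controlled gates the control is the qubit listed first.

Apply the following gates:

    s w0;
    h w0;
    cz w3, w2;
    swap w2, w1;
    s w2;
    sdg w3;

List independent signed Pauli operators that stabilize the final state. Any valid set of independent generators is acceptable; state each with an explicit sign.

The final state is stabilized by the group generated by +XIII, +IZII, +IIZI, +IIIZ; other independent generating sets are equally valid.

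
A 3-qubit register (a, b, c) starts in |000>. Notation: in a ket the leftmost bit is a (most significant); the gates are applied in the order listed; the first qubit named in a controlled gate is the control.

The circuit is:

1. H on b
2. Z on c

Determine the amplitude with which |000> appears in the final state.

The amplitude on |000> is sqrt(2)/2.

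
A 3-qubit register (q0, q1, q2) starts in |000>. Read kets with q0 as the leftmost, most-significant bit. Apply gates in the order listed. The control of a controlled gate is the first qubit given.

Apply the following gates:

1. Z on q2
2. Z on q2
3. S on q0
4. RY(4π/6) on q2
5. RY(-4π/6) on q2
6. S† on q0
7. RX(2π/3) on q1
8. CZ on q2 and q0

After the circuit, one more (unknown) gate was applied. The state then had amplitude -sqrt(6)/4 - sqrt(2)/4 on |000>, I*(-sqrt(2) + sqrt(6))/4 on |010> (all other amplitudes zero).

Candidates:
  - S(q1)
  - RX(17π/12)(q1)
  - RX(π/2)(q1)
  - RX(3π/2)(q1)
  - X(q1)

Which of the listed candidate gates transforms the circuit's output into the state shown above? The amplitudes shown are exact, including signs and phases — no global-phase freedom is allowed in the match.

The unique candidate consistent with the amplitudes is RX(3π/2)(q1). Key observation: the block from step 3 through step 6 cancels to the identity and can be dropped.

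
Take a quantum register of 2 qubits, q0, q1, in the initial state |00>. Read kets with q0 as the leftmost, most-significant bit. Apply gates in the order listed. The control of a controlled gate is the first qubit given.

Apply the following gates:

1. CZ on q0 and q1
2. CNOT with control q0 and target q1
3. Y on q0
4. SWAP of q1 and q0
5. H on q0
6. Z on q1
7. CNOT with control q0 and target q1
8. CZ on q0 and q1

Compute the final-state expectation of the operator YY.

The observable YY averages to 1.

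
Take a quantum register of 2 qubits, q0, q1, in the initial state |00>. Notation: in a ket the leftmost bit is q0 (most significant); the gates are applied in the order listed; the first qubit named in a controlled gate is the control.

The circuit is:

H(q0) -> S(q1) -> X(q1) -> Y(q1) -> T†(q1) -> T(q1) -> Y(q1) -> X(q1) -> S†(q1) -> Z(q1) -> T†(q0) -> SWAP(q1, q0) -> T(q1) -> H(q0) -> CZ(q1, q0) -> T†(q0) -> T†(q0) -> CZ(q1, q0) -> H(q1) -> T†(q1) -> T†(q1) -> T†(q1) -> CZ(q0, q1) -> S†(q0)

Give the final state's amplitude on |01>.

The amplitude on |01> is 0. Key observation: gates 2-9 undo each other exactly, leaving only the rest of the circuit to track.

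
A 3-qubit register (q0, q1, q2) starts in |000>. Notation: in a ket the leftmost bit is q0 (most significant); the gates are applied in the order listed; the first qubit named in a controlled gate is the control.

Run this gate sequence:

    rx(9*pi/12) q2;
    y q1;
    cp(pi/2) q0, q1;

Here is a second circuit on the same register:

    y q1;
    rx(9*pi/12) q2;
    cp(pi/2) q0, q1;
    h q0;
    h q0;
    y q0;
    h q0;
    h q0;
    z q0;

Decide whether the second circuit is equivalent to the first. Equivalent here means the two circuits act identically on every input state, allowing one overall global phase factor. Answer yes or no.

No: there is an input state on which the two circuits produce genuinely different outputs (not merely differing by a phase).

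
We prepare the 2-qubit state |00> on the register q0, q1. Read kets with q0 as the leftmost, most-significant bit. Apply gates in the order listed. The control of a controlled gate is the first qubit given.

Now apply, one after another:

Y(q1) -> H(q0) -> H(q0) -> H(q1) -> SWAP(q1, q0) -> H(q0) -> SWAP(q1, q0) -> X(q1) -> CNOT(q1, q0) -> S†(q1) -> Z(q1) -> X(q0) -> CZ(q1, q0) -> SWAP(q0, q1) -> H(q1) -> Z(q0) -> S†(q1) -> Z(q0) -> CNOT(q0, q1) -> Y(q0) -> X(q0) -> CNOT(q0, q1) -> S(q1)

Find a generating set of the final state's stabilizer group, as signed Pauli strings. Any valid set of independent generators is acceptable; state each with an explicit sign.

The stabilizer group can be generated by -IX, +ZI, among other valid generating sets.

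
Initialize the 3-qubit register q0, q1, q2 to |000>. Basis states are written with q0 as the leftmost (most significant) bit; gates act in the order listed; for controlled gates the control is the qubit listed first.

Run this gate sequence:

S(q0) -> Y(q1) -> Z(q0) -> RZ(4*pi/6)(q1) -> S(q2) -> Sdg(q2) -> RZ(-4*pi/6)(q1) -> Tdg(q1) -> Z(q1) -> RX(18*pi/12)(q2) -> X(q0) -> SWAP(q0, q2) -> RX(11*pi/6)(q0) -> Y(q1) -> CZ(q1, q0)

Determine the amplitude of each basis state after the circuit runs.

The resulting statevector has amplitude exp(3*I*pi/4)/2 on |001>, -sqrt(3)*exp(I*pi/4)/2 on |101>, and 0 on every other basis state. Key observation: steps 4-7 multiply out to the identity, so the circuit reduces to the remaining gates.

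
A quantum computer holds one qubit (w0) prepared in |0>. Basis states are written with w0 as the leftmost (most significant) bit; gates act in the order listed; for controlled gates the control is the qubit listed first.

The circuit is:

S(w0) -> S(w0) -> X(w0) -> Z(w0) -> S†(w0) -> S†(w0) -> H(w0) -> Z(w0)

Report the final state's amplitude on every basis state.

The resulting statevector has amplitude sqrt(2)/2 on |0>, sqrt(2)/2 on |1>.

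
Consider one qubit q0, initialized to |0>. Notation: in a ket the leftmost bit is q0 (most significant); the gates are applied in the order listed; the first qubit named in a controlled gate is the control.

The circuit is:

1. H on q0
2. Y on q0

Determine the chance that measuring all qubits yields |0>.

The probability of measuring |0> is 1/2.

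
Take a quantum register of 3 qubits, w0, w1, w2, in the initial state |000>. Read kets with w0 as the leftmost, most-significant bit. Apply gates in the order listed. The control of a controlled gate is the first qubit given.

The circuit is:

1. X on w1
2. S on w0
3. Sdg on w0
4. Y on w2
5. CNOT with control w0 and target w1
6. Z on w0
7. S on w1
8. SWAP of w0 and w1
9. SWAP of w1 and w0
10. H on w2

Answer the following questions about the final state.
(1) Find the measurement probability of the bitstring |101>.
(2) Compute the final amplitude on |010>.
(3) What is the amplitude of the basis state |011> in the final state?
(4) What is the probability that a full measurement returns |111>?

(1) The probability of measuring |101> is 0.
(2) The final state's coefficient on |010> equals -sqrt(2)/2.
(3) |011> carries amplitude sqrt(2)/2 in the final state.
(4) Outcome |111> occurs with probability 0.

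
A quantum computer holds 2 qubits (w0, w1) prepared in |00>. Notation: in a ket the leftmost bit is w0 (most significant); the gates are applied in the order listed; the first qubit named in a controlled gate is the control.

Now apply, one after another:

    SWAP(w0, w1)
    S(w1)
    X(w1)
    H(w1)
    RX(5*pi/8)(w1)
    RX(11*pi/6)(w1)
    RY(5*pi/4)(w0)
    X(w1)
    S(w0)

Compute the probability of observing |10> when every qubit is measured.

The probability of measuring |10> is sqrt(2)/8 + 1/4.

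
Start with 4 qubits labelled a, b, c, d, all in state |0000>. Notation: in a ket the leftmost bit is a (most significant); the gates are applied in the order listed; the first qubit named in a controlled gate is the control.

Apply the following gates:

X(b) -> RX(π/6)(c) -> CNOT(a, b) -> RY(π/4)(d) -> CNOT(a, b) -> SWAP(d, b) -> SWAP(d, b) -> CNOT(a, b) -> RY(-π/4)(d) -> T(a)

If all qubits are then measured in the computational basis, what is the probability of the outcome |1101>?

The probability of measuring |1101> is 0. Key observation: the block from step 4 through step 9 cancels to the identity and can be dropped.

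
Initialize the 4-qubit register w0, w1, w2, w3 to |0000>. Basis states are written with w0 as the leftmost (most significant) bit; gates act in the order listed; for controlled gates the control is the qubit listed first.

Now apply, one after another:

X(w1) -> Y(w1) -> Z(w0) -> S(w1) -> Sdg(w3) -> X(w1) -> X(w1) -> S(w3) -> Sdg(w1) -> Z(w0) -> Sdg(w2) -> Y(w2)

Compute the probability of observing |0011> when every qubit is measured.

Outcome |0011> occurs with probability 0.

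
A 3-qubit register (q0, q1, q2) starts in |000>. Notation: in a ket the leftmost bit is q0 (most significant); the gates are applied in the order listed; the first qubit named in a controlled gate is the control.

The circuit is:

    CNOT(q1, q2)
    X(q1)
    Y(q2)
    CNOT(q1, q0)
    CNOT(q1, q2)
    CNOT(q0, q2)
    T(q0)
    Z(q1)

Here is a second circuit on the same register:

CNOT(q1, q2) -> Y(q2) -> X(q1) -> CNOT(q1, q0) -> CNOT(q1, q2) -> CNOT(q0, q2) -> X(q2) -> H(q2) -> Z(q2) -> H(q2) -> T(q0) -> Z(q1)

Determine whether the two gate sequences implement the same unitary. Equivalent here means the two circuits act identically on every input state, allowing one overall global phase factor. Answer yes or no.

Yes — the two circuits implement the same unitary up to a global phase.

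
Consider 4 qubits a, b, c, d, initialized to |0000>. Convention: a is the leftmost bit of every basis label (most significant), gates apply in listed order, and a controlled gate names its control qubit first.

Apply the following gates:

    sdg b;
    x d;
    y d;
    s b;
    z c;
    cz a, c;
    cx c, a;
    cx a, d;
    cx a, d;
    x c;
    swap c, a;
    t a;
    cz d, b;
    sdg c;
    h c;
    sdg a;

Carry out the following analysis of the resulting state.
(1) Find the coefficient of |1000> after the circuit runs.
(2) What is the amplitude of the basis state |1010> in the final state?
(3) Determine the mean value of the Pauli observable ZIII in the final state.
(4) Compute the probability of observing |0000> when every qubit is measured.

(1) The amplitude on |1000> is -sqrt(2)*exp(I*pi/4)/2. Key observation: gates 8-9 undo each other exactly, leaving only the rest of the circuit to track.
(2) The final state's coefficient on |1010> equals -sqrt(2)*exp(I*pi/4)/2.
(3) The observable ZIII averages to -1.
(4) The probability of measuring |0000> is 0.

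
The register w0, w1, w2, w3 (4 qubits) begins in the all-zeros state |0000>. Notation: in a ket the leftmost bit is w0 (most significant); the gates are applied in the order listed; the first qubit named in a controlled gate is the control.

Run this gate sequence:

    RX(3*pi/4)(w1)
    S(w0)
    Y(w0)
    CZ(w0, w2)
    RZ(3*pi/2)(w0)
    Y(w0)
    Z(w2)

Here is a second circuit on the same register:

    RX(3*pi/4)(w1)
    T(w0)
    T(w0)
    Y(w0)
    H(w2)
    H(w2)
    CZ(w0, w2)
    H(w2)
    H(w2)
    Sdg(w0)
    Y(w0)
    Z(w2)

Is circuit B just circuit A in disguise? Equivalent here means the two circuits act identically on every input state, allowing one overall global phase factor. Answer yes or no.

Yes, they are equivalent — the unitaries differ by at most a global phase.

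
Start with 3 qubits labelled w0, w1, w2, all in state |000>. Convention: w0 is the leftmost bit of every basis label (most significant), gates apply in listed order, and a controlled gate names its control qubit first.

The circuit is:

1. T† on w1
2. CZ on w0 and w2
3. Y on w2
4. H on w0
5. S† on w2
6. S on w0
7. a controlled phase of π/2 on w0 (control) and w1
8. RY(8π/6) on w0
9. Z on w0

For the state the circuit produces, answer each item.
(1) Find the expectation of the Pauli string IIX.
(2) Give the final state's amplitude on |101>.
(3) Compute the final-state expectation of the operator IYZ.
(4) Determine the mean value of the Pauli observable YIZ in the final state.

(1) In the final state, IIX has expectation 0.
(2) |101> carries amplitude -sqrt(6)/4 + sqrt(2)*I/4 in the final state.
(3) In the final state, IYZ has expectation 0.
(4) The expectation value of YIZ is 1.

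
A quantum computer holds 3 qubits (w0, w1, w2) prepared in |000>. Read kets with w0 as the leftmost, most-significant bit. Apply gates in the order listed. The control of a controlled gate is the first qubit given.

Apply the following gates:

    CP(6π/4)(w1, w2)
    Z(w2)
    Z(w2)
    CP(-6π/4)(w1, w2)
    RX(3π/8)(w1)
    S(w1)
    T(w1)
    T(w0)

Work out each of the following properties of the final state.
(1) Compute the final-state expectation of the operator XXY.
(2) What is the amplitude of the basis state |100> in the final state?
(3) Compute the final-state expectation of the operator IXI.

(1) In the final state, XXY has expectation 0. Key observation: gates 1-4 undo each other exactly, leaving only the rest of the circuit to track.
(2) The amplitude on |100> is 0.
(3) The expectation value of IXI is sqrt(2*sqrt(2) + 4)/4.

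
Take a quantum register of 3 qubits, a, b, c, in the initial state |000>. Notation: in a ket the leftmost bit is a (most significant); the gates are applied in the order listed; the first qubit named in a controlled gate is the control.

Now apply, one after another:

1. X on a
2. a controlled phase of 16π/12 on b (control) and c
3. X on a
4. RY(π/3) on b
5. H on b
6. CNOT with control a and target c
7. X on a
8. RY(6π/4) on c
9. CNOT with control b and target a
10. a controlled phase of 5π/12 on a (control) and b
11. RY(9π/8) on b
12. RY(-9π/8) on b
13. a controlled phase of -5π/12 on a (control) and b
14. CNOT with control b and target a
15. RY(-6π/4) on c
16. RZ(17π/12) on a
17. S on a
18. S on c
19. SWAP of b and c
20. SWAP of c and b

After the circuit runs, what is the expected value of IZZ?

The observable IZZ averages to sqrt(3)/2. Key observation: the block from step 8 through step 15 cancels to the identity and can be dropped.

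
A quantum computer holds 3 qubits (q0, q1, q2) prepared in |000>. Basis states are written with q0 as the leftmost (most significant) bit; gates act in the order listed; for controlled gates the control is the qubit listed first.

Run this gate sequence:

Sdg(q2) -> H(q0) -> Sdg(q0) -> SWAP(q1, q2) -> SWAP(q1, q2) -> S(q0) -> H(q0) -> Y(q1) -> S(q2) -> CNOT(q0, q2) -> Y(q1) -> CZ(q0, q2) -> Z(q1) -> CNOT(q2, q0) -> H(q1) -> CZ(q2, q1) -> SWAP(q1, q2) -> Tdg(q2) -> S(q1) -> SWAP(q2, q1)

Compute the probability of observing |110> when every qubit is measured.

The probability of measuring |110> is 0. Key observation: the block from step 2 through step 7 cancels to the identity and can be dropped.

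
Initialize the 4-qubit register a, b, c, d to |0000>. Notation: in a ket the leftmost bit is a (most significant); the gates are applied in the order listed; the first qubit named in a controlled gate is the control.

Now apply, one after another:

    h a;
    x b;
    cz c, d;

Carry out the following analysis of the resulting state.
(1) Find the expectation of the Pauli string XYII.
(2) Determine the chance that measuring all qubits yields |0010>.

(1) The expectation value of XYII is 0.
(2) Outcome |0010> occurs with probability 0.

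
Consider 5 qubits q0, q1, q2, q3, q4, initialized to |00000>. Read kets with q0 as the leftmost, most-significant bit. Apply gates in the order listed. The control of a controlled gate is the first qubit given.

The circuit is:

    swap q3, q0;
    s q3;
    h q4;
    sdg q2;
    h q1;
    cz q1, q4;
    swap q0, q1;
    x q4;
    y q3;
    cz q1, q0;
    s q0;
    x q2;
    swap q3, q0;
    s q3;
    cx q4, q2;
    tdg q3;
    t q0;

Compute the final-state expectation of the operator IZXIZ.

The observable IZXIZ averages to 0.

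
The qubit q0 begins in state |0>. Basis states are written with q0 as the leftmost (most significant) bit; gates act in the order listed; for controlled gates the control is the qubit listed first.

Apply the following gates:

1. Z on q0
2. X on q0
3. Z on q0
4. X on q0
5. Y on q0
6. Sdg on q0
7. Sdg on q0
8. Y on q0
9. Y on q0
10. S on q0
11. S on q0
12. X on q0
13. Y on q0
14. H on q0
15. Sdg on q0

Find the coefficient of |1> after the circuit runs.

|1> carries amplitude sqrt(2)*I/2 in the final state.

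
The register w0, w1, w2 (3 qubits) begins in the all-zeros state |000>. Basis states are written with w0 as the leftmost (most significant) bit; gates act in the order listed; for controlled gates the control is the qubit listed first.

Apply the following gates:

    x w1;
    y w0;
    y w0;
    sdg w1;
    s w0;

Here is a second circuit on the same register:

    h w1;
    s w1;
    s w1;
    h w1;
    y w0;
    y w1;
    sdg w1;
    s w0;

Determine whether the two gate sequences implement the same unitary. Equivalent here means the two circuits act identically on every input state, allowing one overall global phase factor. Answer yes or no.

No — the two circuits implement different unitaries, even allowing a global phase.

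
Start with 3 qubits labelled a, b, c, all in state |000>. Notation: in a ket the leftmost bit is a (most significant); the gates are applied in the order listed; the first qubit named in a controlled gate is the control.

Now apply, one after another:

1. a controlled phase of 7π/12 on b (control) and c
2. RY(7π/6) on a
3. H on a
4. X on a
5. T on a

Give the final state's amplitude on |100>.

The amplitude on |100> is exp(I*pi/4)/2.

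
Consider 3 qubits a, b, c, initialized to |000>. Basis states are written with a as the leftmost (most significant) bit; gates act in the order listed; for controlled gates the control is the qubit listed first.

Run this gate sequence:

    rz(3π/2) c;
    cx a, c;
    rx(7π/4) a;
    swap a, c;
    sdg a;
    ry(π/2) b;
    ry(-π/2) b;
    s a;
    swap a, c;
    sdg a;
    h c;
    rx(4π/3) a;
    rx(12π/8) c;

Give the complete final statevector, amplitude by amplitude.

The final amplitudes are -sqrt(6 - 3*sqrt(2))*exp(I*pi/4)/8 + sqrt(6 - 3*sqrt(2))*exp(3*I*pi/4)/8 + sqrt(sqrt(2) + 2)*exp(3*I*pi/4)/8 + sqrt(sqrt(2) + 2)*exp(I*pi/4)/8 on |000>, -sqrt(6 - 3*sqrt(2))*exp(I*pi/4)/8 + sqrt(6 - 3*sqrt(2))*exp(3*I*pi/4)/8 + sqrt(sqrt(2) + 2)*exp(3*I*pi/4)/8 + sqrt(sqrt(2) + 2)*exp(I*pi/4)/8 on |001>, 0 on |010>, 0 on |011>, -sqrt(3*sqrt(2) + 6)*exp(I*pi/4)/8 + sqrt(2 - sqrt(2))*exp(3*I*pi/4)/8 + sqrt(2 - sqrt(2))*exp(I*pi/4)/8 + sqrt(3*sqrt(2) + 6)*exp(3*I*pi/4)/8 on |100>, -sqrt(3*sqrt(2) + 6)*exp(I*pi/4)/8 + sqrt(2 - sqrt(2))*exp(3*I*pi/4)/8 + sqrt(2 - sqrt(2))*exp(I*pi/4)/8 + sqrt(3*sqrt(2) + 6)*exp(3*I*pi/4)/8 on |101>, 0 on |110>, 0 on |111>.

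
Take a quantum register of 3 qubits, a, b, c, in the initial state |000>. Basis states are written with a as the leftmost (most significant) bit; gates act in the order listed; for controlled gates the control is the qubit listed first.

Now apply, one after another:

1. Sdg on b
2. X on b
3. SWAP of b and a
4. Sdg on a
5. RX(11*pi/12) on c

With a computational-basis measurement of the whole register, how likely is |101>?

Outcome |101> occurs with probability sqrt(2)/8 + sqrt(6)/8 + 1/2.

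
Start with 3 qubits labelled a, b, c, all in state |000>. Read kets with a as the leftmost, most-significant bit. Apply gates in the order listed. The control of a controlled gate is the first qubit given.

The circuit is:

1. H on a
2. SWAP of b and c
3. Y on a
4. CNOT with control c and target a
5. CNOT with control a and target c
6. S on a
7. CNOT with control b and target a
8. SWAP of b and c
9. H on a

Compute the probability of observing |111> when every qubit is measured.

A full measurement returns |111> with probability 0.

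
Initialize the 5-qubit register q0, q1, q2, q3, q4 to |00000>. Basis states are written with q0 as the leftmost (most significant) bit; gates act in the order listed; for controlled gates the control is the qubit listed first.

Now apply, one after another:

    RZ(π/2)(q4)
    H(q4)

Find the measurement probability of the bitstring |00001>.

The probability of measuring |00001> is 1/2.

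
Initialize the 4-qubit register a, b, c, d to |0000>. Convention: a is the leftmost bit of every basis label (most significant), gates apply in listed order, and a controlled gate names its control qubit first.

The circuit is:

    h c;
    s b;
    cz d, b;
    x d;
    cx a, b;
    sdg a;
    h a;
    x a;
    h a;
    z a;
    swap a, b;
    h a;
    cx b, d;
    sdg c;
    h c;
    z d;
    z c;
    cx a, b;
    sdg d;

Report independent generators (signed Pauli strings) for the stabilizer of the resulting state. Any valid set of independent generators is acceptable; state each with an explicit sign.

The stabilizer group can be generated by +XXII, -IIYI, +ZZII, -IIIZ, among other valid generating sets. Key observation: gates 7-10 undo each other exactly, leaving only the rest of the circuit to track.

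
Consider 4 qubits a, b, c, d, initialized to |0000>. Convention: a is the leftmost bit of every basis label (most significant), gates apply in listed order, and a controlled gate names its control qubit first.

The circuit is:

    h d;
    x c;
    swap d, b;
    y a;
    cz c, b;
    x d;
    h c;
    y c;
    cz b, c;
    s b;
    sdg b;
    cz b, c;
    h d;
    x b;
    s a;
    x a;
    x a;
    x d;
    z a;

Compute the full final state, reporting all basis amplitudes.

The final amplitudes are 0 on |0000>, 0 on |0001>, 0 on |0010>, 0 on |0011>, 0 on |0100>, 0 on |0101>, 0 on |0110>, 0 on |0111>, sqrt(2)*I/4 on |1000>, -sqrt(2)*I/4 on |1001>, sqrt(2)*I/4 on |1010>, -sqrt(2)*I/4 on |1011>, -sqrt(2)*I/4 on |1100>, sqrt(2)*I/4 on |1101>, -sqrt(2)*I/4 on |1110>, sqrt(2)*I/4 on |1111>. Key observation: steps 9-12 multiply out to the identity, so the circuit reduces to the remaining gates.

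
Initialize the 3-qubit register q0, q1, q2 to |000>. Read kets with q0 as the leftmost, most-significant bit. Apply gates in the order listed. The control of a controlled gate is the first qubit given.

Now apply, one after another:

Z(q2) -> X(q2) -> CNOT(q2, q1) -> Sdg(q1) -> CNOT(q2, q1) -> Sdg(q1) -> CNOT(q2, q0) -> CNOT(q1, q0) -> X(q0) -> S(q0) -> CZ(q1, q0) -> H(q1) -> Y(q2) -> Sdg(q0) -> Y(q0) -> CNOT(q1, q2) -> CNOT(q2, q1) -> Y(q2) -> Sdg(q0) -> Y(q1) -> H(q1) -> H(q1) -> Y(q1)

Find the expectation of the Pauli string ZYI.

The observable ZYI averages to 0. Key observation: gates 20-23 undo each other exactly, leaving only the rest of the circuit to track.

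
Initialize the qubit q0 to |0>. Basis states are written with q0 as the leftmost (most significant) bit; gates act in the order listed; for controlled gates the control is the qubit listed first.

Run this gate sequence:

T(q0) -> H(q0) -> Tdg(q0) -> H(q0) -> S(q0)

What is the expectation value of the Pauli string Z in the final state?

The expectation value of Z is sqrt(2)/2.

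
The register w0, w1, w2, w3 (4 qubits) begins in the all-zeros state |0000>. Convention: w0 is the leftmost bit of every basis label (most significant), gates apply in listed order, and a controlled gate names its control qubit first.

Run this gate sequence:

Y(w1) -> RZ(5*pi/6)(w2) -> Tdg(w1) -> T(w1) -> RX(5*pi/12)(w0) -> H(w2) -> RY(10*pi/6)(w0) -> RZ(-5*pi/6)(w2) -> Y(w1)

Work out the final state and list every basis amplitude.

After the circuit, the state carries amplitude -(1 - I)*(sqrt(6*sqrt(2) + 12) + (1 + 2*I)*sqrt(4 - 2*sqrt(2)))/16 on |0000>, -sqrt(6*sqrt(2) + 12)*exp(2*I*pi/3)/16 + sqrt(4 - 2*sqrt(2))*exp(2*I*pi/3)/16 + 3*sqrt(4 - 2*sqrt(2))*exp(I*pi/6)/16 + sqrt(6*sqrt(2) + 12)*exp(I*pi/6)/16 on |0010>, (1 - I)*(sqrt(12 - 6*sqrt(2)) + (-1 + 2*I)*sqrt(2*sqrt(2) + 4))/16 on |1000>, -3*sqrt(2*sqrt(2) + 4)*exp(2*I*pi/3)/16 - sqrt(2*sqrt(2) + 4)*exp(I*pi/6)/16 - sqrt(12 - 6*sqrt(2))*exp(I*pi/6)/16 + sqrt(12 - 6*sqrt(2))*exp(2*I*pi/3)/16 on |1010>, and 0 on every other basis state.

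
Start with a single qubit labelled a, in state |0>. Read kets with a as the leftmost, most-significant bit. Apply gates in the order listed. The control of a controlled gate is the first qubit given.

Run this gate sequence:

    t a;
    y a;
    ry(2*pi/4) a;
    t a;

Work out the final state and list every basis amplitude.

The final amplitudes are -sqrt(2)*I/2 on |0>, sqrt(2)*exp(3*I*pi/4)/2 on |1>.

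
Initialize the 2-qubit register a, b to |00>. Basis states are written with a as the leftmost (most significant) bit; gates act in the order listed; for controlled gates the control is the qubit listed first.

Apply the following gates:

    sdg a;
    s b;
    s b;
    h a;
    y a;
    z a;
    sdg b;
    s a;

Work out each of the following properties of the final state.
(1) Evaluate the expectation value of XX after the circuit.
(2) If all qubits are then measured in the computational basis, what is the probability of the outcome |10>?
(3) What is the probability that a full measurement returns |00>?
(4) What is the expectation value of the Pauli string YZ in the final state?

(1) In the final state, XX has expectation 0.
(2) A full measurement returns |10> with probability 1/2.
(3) Outcome |00> occurs with probability 1/2.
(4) In the final state, YZ has expectation 1.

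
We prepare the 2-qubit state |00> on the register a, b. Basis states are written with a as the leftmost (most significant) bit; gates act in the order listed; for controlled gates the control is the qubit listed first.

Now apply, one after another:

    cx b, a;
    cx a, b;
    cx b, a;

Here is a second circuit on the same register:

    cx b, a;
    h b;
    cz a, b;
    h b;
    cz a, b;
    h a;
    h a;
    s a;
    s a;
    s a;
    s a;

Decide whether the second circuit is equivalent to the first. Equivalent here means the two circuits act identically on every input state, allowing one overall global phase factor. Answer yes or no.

No, they are not equivalent — no single phase factor reconciles the two unitaries.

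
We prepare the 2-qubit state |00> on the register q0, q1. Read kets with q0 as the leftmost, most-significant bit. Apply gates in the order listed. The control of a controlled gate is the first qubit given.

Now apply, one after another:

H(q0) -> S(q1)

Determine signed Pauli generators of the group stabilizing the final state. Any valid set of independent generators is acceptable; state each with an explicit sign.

The stabilizer group can be generated by +XI, +IZ, among other valid generating sets.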